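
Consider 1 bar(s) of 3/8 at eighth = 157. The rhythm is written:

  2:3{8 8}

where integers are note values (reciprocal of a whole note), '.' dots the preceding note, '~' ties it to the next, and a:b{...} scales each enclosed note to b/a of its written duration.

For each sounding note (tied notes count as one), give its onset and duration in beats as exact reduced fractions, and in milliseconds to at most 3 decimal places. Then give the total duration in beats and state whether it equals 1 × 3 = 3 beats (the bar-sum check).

1) 0.0ms=0b +573.248ms=3/2b
2) 573.248ms=3/2b +573.248ms=3/2b
Σ=3b of 3 (157bpm 3/8) — PASS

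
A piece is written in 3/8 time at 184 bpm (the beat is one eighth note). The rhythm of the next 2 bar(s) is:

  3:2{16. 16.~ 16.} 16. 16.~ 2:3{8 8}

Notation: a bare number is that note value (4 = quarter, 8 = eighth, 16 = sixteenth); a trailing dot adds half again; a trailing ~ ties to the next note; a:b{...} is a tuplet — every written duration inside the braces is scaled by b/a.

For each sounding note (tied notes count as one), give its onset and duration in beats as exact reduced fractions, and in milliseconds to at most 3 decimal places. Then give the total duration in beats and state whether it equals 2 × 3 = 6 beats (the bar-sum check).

1) 0.0ms=0b +163.043ms=1/2b
2) 163.043ms=1/2b +326.087ms=1b
3) 489.13ms=3/2b +244.565ms=3/4b
4) 733.696ms=9/4b +733.696ms=9/4b
5) 1467.391ms=9/2b +489.13ms=3/2b
Σ=6b of 6 (184bpm 3/8) — PASS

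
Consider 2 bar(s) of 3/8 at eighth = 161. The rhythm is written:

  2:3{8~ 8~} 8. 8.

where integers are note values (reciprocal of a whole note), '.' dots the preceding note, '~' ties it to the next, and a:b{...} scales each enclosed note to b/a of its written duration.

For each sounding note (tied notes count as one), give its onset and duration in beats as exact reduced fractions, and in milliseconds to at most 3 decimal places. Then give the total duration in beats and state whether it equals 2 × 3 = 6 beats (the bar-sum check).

1) 0.0ms=0b +1677.019ms=9/2b
2) 1677.019ms=9/2b +559.006ms=3/2b
Σ=6b of 6 (161bpm 3/8) — PASS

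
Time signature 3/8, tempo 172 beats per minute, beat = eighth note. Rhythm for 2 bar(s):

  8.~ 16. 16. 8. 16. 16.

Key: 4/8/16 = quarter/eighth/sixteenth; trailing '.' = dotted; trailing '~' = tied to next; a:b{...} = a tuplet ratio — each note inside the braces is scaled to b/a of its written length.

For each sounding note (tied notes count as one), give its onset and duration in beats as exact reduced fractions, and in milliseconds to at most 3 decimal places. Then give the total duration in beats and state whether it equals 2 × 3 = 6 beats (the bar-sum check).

1) 0.0ms=0b +784.884ms=9/4b
2) 784.884ms=9/4b +261.628ms=3/4b
3) 1046.512ms=3b +523.256ms=3/2b
4) 1569.767ms=9/2b +261.628ms=3/4b
5) 1831.395ms=21/4b +261.628ms=3/4b
Σ=6b of 6 (172bpm 3/8) — PASS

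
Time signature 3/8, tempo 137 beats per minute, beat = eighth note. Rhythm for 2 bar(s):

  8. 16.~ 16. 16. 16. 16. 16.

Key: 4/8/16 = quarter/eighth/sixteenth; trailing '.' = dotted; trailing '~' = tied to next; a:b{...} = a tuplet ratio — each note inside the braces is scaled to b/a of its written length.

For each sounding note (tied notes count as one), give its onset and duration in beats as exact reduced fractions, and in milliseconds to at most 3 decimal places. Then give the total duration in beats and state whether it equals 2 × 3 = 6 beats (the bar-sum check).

1) 0.0ms=0b +656.934ms=3/2b
2) 656.934ms=3/2b +656.934ms=3/2b
3) 1313.869ms=3b +328.467ms=3/4b
4) 1642.336ms=15/4b +328.467ms=3/4b
5) 1970.803ms=9/2b +328.467ms=3/4b
6) 2299.27ms=21/4b +328.467ms=3/4b
Σ=6b of 6 (137bpm 3/8) — PASS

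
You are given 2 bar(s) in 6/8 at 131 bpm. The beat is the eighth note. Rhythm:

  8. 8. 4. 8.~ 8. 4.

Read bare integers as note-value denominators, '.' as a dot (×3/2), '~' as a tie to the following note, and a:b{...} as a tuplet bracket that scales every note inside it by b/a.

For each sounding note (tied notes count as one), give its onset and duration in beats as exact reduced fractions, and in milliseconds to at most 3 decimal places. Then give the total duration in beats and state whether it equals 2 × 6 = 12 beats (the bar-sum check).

1) 0.0ms=0b +687.023ms=3/2b
2) 687.023ms=3/2b +687.023ms=3/2b
3) 1374.046ms=3b +1374.046ms=3b
4) 2748.092ms=6b +1374.046ms=3b
5) 4122.137ms=9b +1374.046ms=3b
Σ=12b of 12 (131bpm 6/8) — PASS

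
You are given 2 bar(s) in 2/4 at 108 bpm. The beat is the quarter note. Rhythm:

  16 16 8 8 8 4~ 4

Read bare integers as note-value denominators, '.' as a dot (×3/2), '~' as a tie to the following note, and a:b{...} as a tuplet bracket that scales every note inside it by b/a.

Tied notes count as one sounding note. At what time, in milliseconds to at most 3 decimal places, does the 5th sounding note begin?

1. 0.0ms @ 0 + 138.889ms (1/4)
2. 138.889ms @ 1/4 + 138.889ms (1/4)
3. 277.778ms @ 1/2 + 277.778ms (1/2)
4. 555.556ms @ 1 + 277.778ms (1/2)
5. 833.333ms @ 3/2 + 277.778ms (1/2)
6. 1111.111ms @ 2 + 1111.111ms (2)

note 5 onset = 3/2b = 833.333ms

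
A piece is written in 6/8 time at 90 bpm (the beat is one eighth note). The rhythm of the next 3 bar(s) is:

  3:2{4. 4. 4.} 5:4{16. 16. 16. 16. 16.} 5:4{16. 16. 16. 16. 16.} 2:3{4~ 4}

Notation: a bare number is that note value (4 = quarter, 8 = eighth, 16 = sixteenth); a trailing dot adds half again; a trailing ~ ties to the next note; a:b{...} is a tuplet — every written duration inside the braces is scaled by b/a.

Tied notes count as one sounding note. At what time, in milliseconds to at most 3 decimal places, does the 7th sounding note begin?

note 7 onset = 39/5b = 5200.0ms

1. 0.0ms @ 0 + 1333.333ms (2)
2. 1333.333ms @ 2 + 1333.333ms (2)
3. 2666.667ms @ 4 + 1333.333ms (2)
4. 4000.0ms @ 6 + 400.0ms (3/5)
5. 4400.0ms @ 33/5 + 400.0ms (3/5)
6. 4800.0ms @ 36/5 + 400.0ms (3/5)
7. 5200.0ms @ 39/5 + 400.0ms (3/5)
8. 5600.0ms @ 42/5 + 400.0ms (3/5)
9. 6000.0ms @ 9 + 400.0ms (3/5)
10. 6400.0ms @ 48/5 + 400.0ms (3/5)
11. 6800.0ms @ 51/5 + 400.0ms (3/5)
12. 7200.0ms @ 54/5 + 400.0ms (3/5)
13. 7600.0ms @ 57/5 + 400.0ms (3/5)
14. 8000.0ms @ 12 + 4000.0ms (6)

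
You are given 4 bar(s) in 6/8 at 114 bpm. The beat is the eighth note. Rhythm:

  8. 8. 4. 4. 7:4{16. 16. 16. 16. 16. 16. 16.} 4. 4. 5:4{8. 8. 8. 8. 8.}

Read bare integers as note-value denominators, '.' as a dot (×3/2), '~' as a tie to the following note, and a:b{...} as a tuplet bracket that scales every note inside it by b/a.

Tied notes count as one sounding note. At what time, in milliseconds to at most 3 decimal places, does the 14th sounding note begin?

note 14 onset = 18b = 9473.684ms

1. 0.0ms @ 0 + 789.474ms (3/2)
2. 789.474ms @ 3/2 + 789.474ms (3/2)
3. 1578.947ms @ 3 + 1578.947ms (3)
4. 3157.895ms @ 6 + 1578.947ms (3)
5. 4736.842ms @ 9 + 225.564ms (3/7)
6. 4962.406ms @ 66/7 + 225.564ms (3/7)
7. 5187.97ms @ 69/7 + 225.564ms (3/7)
8. 5413.534ms @ 72/7 + 225.564ms (3/7)
9. 5639.098ms @ 75/7 + 225.564ms (3/7)
10. 5864.662ms @ 78/7 + 225.564ms (3/7)
11. 6090.226ms @ 81/7 + 225.564ms (3/7)
12. 6315.789ms @ 12 + 1578.947ms (3)
13. 7894.737ms @ 15 + 1578.947ms (3)
14. 9473.684ms @ 18 + 631.579ms (6/5)
15. 10105.263ms @ 96/5 + 631.579ms (6/5)
16. 10736.842ms @ 102/5 + 631.579ms (6/5)
17. 11368.421ms @ 108/5 + 631.579ms (6/5)
18. 12000.0ms @ 114/5 + 631.579ms (6/5)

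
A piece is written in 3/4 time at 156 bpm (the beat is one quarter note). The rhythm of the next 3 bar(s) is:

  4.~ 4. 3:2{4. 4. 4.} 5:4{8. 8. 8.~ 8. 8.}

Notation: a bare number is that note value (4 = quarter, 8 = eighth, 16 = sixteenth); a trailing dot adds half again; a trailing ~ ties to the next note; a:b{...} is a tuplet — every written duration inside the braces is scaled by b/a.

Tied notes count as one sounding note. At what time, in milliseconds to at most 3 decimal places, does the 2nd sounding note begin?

1. 0.0ms @ 0 + 1153.846ms (3)
2. 1153.846ms @ 3 + 384.615ms (1)
3. 1538.462ms @ 4 + 384.615ms (1)
4. 1923.077ms @ 5 + 384.615ms (1)
5. 2307.692ms @ 6 + 230.769ms (3/5)
6. 2538.462ms @ 33/5 + 230.769ms (3/5)
7. 2769.231ms @ 36/5 + 461.538ms (6/5)
8. 3230.769ms @ 42/5 + 230.769ms (3/5)

note 2 onset = 3b = 1153.846ms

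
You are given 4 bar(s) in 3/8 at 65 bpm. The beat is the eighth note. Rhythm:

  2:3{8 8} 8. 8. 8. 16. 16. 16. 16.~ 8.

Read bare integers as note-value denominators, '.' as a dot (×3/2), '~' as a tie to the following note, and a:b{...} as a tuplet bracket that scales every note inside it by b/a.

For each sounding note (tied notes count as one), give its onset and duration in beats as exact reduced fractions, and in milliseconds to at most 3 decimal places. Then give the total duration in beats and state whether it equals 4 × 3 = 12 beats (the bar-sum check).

1) 0.0ms=0b +1384.615ms=3/2b
2) 1384.615ms=3/2b +1384.615ms=3/2b
3) 2769.231ms=3b +1384.615ms=3/2b
4) 4153.846ms=9/2b +1384.615ms=3/2b
5) 5538.462ms=6b +1384.615ms=3/2b
6) 6923.077ms=15/2b +692.308ms=3/4b
7) 7615.385ms=33/4b +692.308ms=3/4b
8) 8307.692ms=9b +692.308ms=3/4b
9) 9000.0ms=39/4b +2076.923ms=9/4b
Σ=12b of 12 (65bpm 3/8) — PASS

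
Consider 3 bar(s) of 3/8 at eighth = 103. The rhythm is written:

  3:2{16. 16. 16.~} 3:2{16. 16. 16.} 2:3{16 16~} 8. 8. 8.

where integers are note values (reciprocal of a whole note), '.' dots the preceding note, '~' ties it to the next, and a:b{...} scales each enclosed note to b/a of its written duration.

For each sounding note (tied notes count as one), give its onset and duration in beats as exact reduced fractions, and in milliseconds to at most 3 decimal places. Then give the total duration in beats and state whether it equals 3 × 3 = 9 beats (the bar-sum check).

1) 0.0ms=0b +291.262ms=1/2b
2) 291.262ms=1/2b +291.262ms=1/2b
3) 582.524ms=1b +582.524ms=1b
4) 1165.049ms=2b +291.262ms=1/2b
5) 1456.311ms=5/2b +291.262ms=1/2b
6) 1747.573ms=3b +436.893ms=3/4b
7) 2184.466ms=15/4b +1310.68ms=9/4b
8) 3495.146ms=6b +873.786ms=3/2b
9) 4368.932ms=15/2b +873.786ms=3/2b
Σ=9b of 9 (103bpm 3/8) — PASS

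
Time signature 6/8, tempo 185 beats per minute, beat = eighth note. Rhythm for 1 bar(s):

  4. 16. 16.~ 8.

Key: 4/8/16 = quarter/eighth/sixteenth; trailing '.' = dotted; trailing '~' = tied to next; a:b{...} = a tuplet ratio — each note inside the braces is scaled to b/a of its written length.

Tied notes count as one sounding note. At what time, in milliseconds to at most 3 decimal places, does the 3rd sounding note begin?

note 3 onset = 15/4b = 1216.216ms

1. 0.0ms @ 0 + 972.973ms (3)
2. 972.973ms @ 3 + 243.243ms (3/4)
3. 1216.216ms @ 15/4 + 729.73ms (9/4)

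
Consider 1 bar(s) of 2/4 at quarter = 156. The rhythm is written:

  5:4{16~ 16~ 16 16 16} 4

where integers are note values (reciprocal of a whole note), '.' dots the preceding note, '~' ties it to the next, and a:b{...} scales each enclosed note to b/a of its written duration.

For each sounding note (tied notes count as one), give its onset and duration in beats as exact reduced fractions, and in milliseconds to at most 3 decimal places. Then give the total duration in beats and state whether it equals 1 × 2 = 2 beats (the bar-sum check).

1) 0.0ms=0b +230.769ms=3/5b
2) 230.769ms=3/5b +76.923ms=1/5b
3) 307.692ms=4/5b +76.923ms=1/5b
4) 384.615ms=1b +384.615ms=1b
Σ=2b of 2 (156bpm 2/4) — PASS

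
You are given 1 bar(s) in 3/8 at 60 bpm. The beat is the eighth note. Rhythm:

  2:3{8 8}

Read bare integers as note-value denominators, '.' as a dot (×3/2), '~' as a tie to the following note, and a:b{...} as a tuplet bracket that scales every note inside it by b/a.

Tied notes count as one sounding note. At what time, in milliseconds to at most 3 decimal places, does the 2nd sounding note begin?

1. 0.0ms @ 0 + 1500.0ms (3/2)
2. 1500.0ms @ 3/2 + 1500.0ms (3/2)

note 2 onset = 3/2b = 1500.0ms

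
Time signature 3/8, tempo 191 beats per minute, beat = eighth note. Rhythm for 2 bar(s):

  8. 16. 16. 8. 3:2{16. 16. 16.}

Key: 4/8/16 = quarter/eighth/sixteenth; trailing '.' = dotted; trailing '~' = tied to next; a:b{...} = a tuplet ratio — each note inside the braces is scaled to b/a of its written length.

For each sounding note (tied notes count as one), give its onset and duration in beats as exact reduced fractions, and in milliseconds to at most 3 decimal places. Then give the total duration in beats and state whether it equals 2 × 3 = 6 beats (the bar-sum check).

1) 0.0ms=0b +471.204ms=3/2b
2) 471.204ms=3/2b +235.602ms=3/4b
3) 706.806ms=9/4b +235.602ms=3/4b
4) 942.408ms=3b +471.204ms=3/2b
5) 1413.613ms=9/2b +157.068ms=1/2b
6) 1570.681ms=5b +157.068ms=1/2b
7) 1727.749ms=11/2b +157.068ms=1/2b
Σ=6b of 6 (191bpm 3/8) — PASS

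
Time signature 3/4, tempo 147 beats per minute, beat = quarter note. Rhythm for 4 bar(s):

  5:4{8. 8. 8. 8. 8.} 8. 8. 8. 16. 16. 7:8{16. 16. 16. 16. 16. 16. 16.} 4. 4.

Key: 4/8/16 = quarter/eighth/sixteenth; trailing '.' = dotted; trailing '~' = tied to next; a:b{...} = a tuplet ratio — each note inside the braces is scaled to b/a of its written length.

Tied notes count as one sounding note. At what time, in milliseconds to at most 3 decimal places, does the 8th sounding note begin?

note 8 onset = 9/2b = 1836.735ms

1. 0.0ms @ 0 + 244.898ms (3/5)
2. 244.898ms @ 3/5 + 244.898ms (3/5)
3. 489.796ms @ 6/5 + 244.898ms (3/5)
4. 734.694ms @ 9/5 + 244.898ms (3/5)
5. 979.592ms @ 12/5 + 244.898ms (3/5)
6. 1224.49ms @ 3 + 306.122ms (3/4)
7. 1530.612ms @ 15/4 + 306.122ms (3/4)
8. 1836.735ms @ 9/2 + 306.122ms (3/4)
9. 2142.857ms @ 21/4 + 153.061ms (3/8)
10. 2295.918ms @ 45/8 + 153.061ms (3/8)
11. 2448.98ms @ 6 + 174.927ms (3/7)
12. 2623.907ms @ 45/7 + 174.927ms (3/7)
13. 2798.834ms @ 48/7 + 174.927ms (3/7)
14. 2973.761ms @ 51/7 + 174.927ms (3/7)
15. 3148.688ms @ 54/7 + 174.927ms (3/7)
16. 3323.615ms @ 57/7 + 174.927ms (3/7)
17. 3498.542ms @ 60/7 + 174.927ms (3/7)
18. 3673.469ms @ 9 + 612.245ms (3/2)
19. 4285.714ms @ 21/2 + 612.245ms (3/2)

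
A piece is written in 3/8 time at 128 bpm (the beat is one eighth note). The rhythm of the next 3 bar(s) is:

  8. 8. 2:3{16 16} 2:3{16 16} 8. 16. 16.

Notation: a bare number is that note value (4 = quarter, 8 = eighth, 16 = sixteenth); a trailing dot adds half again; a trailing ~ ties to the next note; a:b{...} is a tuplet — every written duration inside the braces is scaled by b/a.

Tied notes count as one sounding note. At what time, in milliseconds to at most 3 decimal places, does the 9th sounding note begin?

note 9 onset = 33/4b = 3867.188ms

1. 0.0ms @ 0 + 703.125ms (3/2)
2. 703.125ms @ 3/2 + 703.125ms (3/2)
3. 1406.25ms @ 3 + 351.562ms (3/4)
4. 1757.812ms @ 15/4 + 351.562ms (3/4)
5. 2109.375ms @ 9/2 + 351.562ms (3/4)
6. 2460.938ms @ 21/4 + 351.562ms (3/4)
7. 2812.5ms @ 6 + 703.125ms (3/2)
8. 3515.625ms @ 15/2 + 351.562ms (3/4)
9. 3867.188ms @ 33/4 + 351.562ms (3/4)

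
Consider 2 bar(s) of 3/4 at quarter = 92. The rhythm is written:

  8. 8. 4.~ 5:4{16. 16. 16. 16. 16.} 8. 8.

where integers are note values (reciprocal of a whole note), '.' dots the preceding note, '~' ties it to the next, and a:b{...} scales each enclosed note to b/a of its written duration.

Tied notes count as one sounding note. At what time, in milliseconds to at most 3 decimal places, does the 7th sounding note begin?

note 7 onset = 21/5b = 2739.13ms

1. 0.0ms @ 0 + 489.13ms (3/4)
2. 489.13ms @ 3/4 + 489.13ms (3/4)
3. 978.261ms @ 3/2 + 1173.913ms (9/5)
4. 2152.174ms @ 33/10 + 195.652ms (3/10)
5. 2347.826ms @ 18/5 + 195.652ms (3/10)
6. 2543.478ms @ 39/10 + 195.652ms (3/10)
7. 2739.13ms @ 21/5 + 195.652ms (3/10)
8. 2934.783ms @ 9/2 + 489.13ms (3/4)
9. 3423.913ms @ 21/4 + 489.13ms (3/4)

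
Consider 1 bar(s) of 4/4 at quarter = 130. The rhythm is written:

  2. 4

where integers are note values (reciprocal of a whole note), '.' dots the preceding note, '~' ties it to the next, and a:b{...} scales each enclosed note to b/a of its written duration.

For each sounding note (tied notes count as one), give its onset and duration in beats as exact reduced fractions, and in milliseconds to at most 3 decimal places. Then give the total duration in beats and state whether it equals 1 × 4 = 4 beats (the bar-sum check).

1) 0.0ms=0b +1384.615ms=3b
2) 1384.615ms=3b +461.538ms=1b
Σ=4b of 4 (130bpm 4/4) — PASS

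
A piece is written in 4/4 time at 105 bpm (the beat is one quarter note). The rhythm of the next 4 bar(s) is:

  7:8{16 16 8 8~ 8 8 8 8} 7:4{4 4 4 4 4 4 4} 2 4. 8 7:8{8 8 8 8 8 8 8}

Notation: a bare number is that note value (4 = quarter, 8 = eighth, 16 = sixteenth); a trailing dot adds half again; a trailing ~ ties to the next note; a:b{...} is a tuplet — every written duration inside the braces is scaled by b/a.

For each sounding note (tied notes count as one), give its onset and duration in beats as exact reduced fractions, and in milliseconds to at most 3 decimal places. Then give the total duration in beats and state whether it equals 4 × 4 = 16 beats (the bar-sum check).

1) 0.0ms=0b +163.265ms=2/7b
2) 163.265ms=2/7b +163.265ms=2/7b
3) 326.531ms=4/7b +326.531ms=4/7b
4) 653.061ms=8/7b +653.061ms=8/7b
5) 1306.122ms=16/7b +326.531ms=4/7b
6) 1632.653ms=20/7b +326.531ms=4/7b
7) 1959.184ms=24/7b +326.531ms=4/7b
8) 2285.714ms=4b +326.531ms=4/7b
9) 2612.245ms=32/7b +326.531ms=4/7b
10) 2938.776ms=36/7b +326.531ms=4/7b
11) 3265.306ms=40/7b +326.531ms=4/7b
12) 3591.837ms=44/7b +326.531ms=4/7b
13) 3918.367ms=48/7b +326.531ms=4/7b
14) 4244.898ms=52/7b +326.531ms=4/7b
15) 4571.429ms=8b +1142.857ms=2b
16) 5714.286ms=10b +857.143ms=3/2b
17) 6571.429ms=23/2b +285.714ms=1/2b
18) 6857.143ms=12b +326.531ms=4/7b
19) 7183.673ms=88/7b +326.531ms=4/7b
20) 7510.204ms=92/7b +326.531ms=4/7b
21) 7836.735ms=96/7b +326.531ms=4/7b
22) 8163.265ms=100/7b +326.531ms=4/7b
23) 8489.796ms=104/7b +326.531ms=4/7b
24) 8816.327ms=108/7b +326.531ms=4/7b
Σ=16b of 16 (105bpm 4/4) — PASS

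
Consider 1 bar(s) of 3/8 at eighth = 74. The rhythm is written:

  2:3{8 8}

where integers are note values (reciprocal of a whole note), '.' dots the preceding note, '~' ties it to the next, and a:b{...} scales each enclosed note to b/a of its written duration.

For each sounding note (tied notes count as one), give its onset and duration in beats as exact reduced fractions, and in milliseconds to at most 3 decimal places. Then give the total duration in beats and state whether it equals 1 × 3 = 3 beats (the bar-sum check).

1) 0.0ms=0b +1216.216ms=3/2b
2) 1216.216ms=3/2b +1216.216ms=3/2b
Σ=3b of 3 (74bpm 3/8) — PASS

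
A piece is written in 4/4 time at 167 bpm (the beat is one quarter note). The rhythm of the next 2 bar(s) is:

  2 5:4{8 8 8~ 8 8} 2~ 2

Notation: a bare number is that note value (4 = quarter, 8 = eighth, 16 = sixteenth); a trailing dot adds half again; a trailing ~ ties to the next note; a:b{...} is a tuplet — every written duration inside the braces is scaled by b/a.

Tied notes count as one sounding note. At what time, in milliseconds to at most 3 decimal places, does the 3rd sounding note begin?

1. 0.0ms @ 0 + 718.563ms (2)
2. 718.563ms @ 2 + 143.713ms (2/5)
3. 862.275ms @ 12/5 + 143.713ms (2/5)
4. 1005.988ms @ 14/5 + 287.425ms (4/5)
5. 1293.413ms @ 18/5 + 143.713ms (2/5)
6. 1437.126ms @ 4 + 1437.126ms (4)

note 3 onset = 12/5b = 862.275ms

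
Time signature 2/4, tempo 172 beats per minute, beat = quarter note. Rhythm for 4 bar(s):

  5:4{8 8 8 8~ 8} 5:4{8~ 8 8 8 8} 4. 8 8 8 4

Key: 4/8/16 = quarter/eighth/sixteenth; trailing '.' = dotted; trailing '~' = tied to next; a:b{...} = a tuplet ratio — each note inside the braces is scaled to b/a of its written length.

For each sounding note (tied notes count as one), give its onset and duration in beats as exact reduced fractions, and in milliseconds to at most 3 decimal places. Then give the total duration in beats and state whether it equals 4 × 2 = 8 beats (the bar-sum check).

1) 0.0ms=0b +139.535ms=2/5b
2) 139.535ms=2/5b +139.535ms=2/5b
3) 279.07ms=4/5b +139.535ms=2/5b
4) 418.605ms=6/5b +279.07ms=4/5b
5) 697.674ms=2b +279.07ms=4/5b
6) 976.744ms=14/5b +139.535ms=2/5b
7) 1116.279ms=16/5b +139.535ms=2/5b
8) 1255.814ms=18/5b +139.535ms=2/5b
9) 1395.349ms=4b +523.256ms=3/2b
10) 1918.605ms=11/2b +174.419ms=1/2b
11) 2093.023ms=6b +174.419ms=1/2b
12) 2267.442ms=13/2b +174.419ms=1/2b
13) 2441.86ms=7b +348.837ms=1b
Σ=8b of 8 (172bpm 2/4) — PASS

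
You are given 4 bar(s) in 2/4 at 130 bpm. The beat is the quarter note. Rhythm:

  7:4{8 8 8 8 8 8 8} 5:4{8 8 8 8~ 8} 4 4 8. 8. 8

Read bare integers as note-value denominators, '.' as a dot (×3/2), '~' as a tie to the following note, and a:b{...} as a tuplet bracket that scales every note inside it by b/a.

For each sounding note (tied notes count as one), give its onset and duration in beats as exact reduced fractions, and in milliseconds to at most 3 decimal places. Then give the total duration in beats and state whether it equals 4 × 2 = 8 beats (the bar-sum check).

1) 0.0ms=0b +131.868ms=2/7b
2) 131.868ms=2/7b +131.868ms=2/7b
3) 263.736ms=4/7b +131.868ms=2/7b
4) 395.604ms=6/7b +131.868ms=2/7b
5) 527.473ms=8/7b +131.868ms=2/7b
6) 659.341ms=10/7b +131.868ms=2/7b
7) 791.209ms=12/7b +131.868ms=2/7b
8) 923.077ms=2b +184.615ms=2/5b
9) 1107.692ms=12/5b +184.615ms=2/5b
10) 1292.308ms=14/5b +184.615ms=2/5b
11) 1476.923ms=16/5b +369.231ms=4/5b
12) 1846.154ms=4b +461.538ms=1b
13) 2307.692ms=5b +461.538ms=1b
14) 2769.231ms=6b +346.154ms=3/4b
15) 3115.385ms=27/4b +346.154ms=3/4b
16) 3461.538ms=15/2b +230.769ms=1/2b
Σ=8b of 8 (130bpm 2/4) — PASS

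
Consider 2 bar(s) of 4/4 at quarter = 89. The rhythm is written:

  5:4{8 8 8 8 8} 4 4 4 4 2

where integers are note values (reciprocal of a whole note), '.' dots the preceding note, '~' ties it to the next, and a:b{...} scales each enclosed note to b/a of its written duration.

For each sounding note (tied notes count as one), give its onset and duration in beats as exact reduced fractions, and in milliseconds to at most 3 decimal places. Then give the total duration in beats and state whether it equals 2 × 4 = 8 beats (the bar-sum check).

1) 0.0ms=0b +269.663ms=2/5b
2) 269.663ms=2/5b +269.663ms=2/5b
3) 539.326ms=4/5b +269.663ms=2/5b
4) 808.989ms=6/5b +269.663ms=2/5b
5) 1078.652ms=8/5b +269.663ms=2/5b
6) 1348.315ms=2b +674.157ms=1b
7) 2022.472ms=3b +674.157ms=1b
8) 2696.629ms=4b +674.157ms=1b
9) 3370.787ms=5b +674.157ms=1b
10) 4044.944ms=6b +1348.315ms=2b
Σ=8b of 8 (89bpm 4/4) — PASS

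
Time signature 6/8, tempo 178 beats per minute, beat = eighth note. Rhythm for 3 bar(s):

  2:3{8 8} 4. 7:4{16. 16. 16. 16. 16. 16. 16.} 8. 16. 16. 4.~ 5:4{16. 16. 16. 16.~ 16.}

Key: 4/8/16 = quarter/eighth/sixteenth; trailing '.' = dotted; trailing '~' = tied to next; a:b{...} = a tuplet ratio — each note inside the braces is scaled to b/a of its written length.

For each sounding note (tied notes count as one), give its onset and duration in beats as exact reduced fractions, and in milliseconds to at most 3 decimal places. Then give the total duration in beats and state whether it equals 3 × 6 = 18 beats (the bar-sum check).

1) 0.0ms=0b +505.618ms=3/2b
2) 505.618ms=3/2b +505.618ms=3/2b
3) 1011.236ms=3b +1011.236ms=3b
4) 2022.472ms=6b +144.462ms=3/7b
5) 2166.934ms=45/7b +144.462ms=3/7b
6) 2311.396ms=48/7b +144.462ms=3/7b
7) 2455.859ms=51/7b +144.462ms=3/7b
8) 2600.321ms=54/7b +144.462ms=3/7b
9) 2744.783ms=57/7b +144.462ms=3/7b
10) 2889.246ms=60/7b +144.462ms=3/7b
11) 3033.708ms=9b +505.618ms=3/2b
12) 3539.326ms=21/2b +252.809ms=3/4b
13) 3792.135ms=45/4b +252.809ms=3/4b
14) 4044.944ms=12b +1213.483ms=18/5b
15) 5258.427ms=78/5b +202.247ms=3/5b
16) 5460.674ms=81/5b +202.247ms=3/5b
17) 5662.921ms=84/5b +404.494ms=6/5b
Σ=18b of 18 (178bpm 6/8) — PASS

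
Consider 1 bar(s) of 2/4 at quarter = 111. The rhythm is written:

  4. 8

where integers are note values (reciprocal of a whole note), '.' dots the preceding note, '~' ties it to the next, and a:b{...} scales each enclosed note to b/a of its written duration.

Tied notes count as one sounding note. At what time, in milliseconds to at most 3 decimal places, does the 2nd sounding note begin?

1. 0.0ms @ 0 + 810.811ms (3/2)
2. 810.811ms @ 3/2 + 270.27ms (1/2)

note 2 onset = 3/2b = 810.811ms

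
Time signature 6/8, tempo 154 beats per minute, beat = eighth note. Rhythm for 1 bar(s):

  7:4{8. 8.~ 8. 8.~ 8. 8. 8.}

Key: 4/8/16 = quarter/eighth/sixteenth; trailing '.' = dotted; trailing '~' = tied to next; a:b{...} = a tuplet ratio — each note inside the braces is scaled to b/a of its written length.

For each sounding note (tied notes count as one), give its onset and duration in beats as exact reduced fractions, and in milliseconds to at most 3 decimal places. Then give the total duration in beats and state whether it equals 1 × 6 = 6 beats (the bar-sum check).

1) 0.0ms=0b +333.952ms=6/7b
2) 333.952ms=6/7b +667.904ms=12/7b
3) 1001.855ms=18/7b +667.904ms=12/7b
4) 1669.759ms=30/7b +333.952ms=6/7b
5) 2003.711ms=36/7b +333.952ms=6/7b
Σ=6b of 6 (154bpm 6/8) — PASS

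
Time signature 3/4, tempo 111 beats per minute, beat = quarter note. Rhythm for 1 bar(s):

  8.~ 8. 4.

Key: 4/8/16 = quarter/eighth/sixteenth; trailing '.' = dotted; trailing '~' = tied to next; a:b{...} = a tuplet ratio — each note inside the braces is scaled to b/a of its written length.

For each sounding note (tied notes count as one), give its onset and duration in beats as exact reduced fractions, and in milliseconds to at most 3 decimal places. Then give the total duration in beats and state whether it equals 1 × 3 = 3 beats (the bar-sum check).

1) 0.0ms=0b +810.811ms=3/2b
2) 810.811ms=3/2b +810.811ms=3/2b
Σ=3b of 3 (111bpm 3/4) — PASS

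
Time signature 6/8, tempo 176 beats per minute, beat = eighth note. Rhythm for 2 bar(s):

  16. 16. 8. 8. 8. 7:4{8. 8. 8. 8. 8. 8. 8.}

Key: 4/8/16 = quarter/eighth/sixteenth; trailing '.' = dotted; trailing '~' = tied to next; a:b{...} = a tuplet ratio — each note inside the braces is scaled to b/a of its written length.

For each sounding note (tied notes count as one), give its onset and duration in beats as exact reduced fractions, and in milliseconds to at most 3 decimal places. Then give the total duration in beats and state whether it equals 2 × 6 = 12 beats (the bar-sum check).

1) 0.0ms=0b +255.682ms=3/4b
2) 255.682ms=3/4b +255.682ms=3/4b
3) 511.364ms=3/2b +511.364ms=3/2b
4) 1022.727ms=3b +511.364ms=3/2b
5) 1534.091ms=9/2b +511.364ms=3/2b
6) 2045.455ms=6b +292.208ms=6/7b
7) 2337.662ms=48/7b +292.208ms=6/7b
8) 2629.87ms=54/7b +292.208ms=6/7b
9) 2922.078ms=60/7b +292.208ms=6/7b
10) 3214.286ms=66/7b +292.208ms=6/7b
11) 3506.494ms=72/7b +292.208ms=6/7b
12) 3798.701ms=78/7b +292.208ms=6/7b
Σ=12b of 12 (176bpm 6/8) — PASS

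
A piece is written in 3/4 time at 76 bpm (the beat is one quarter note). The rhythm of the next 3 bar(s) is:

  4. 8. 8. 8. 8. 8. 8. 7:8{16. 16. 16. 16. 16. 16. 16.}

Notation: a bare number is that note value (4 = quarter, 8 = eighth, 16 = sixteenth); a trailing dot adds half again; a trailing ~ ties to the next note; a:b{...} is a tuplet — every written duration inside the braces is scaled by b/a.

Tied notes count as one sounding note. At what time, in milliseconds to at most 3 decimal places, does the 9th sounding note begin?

note 9 onset = 45/7b = 5075.188ms

1. 0.0ms @ 0 + 1184.211ms (3/2)
2. 1184.211ms @ 3/2 + 592.105ms (3/4)
3. 1776.316ms @ 9/4 + 592.105ms (3/4)
4. 2368.421ms @ 3 + 592.105ms (3/4)
5. 2960.526ms @ 15/4 + 592.105ms (3/4)
6. 3552.632ms @ 9/2 + 592.105ms (3/4)
7. 4144.737ms @ 21/4 + 592.105ms (3/4)
8. 4736.842ms @ 6 + 338.346ms (3/7)
9. 5075.188ms @ 45/7 + 338.346ms (3/7)
10. 5413.534ms @ 48/7 + 338.346ms (3/7)
11. 5751.88ms @ 51/7 + 338.346ms (3/7)
12. 6090.226ms @ 54/7 + 338.346ms (3/7)
13. 6428.571ms @ 57/7 + 338.346ms (3/7)
14. 6766.917ms @ 60/7 + 338.346ms (3/7)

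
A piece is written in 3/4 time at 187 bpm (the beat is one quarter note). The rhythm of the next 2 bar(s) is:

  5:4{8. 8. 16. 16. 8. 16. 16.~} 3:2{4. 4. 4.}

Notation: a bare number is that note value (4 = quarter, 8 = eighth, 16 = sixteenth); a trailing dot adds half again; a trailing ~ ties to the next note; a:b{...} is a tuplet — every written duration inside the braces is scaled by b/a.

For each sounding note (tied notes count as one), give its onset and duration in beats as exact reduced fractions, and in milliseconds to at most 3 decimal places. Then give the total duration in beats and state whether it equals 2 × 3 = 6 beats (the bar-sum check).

1) 0.0ms=0b +192.513ms=3/5b
2) 192.513ms=3/5b +192.513ms=3/5b
3) 385.027ms=6/5b +96.257ms=3/10b
4) 481.283ms=3/2b +96.257ms=3/10b
5) 577.54ms=9/5b +192.513ms=3/5b
6) 770.053ms=12/5b +96.257ms=3/10b
7) 866.31ms=27/10b +417.112ms=13/10b
8) 1283.422ms=4b +320.856ms=1b
9) 1604.278ms=5b +320.856ms=1b
Σ=6b of 6 (187bpm 3/4) — PASS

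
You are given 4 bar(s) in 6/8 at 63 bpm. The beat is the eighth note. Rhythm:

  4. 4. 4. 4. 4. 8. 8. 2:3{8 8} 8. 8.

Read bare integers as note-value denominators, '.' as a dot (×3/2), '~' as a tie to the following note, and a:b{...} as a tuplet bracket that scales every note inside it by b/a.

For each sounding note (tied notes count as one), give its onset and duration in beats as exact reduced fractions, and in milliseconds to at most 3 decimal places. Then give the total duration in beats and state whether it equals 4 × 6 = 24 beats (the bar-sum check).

1) 0.0ms=0b +2857.143ms=3b
2) 2857.143ms=3b +2857.143ms=3b
3) 5714.286ms=6b +2857.143ms=3b
4) 8571.429ms=9b +2857.143ms=3b
5) 11428.571ms=12b +2857.143ms=3b
6) 14285.714ms=15b +1428.571ms=3/2b
7) 15714.286ms=33/2b +1428.571ms=3/2b
8) 17142.857ms=18b +1428.571ms=3/2b
9) 18571.429ms=39/2b +1428.571ms=3/2b
10) 20000.0ms=21b +1428.571ms=3/2b
11) 21428.571ms=45/2b +1428.571ms=3/2b
Σ=24b of 24 (63bpm 6/8) — PASS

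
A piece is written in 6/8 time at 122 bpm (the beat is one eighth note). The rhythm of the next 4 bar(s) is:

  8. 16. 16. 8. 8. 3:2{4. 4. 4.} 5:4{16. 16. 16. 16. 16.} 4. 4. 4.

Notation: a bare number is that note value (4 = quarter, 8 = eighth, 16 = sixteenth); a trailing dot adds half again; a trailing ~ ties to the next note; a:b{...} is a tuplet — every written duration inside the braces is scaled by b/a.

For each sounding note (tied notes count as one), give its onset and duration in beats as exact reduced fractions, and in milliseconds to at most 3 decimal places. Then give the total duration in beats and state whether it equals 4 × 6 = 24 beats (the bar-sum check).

1) 0.0ms=0b +737.705ms=3/2b
2) 737.705ms=3/2b +368.852ms=3/4b
3) 1106.557ms=9/4b +368.852ms=3/4b
4) 1475.41ms=3b +737.705ms=3/2b
5) 2213.115ms=9/2b +737.705ms=3/2b
6) 2950.82ms=6b +983.607ms=2b
7) 3934.426ms=8b +983.607ms=2b
8) 4918.033ms=10b +983.607ms=2b
9) 5901.639ms=12b +295.082ms=3/5b
10) 6196.721ms=63/5b +295.082ms=3/5b
11) 6491.803ms=66/5b +295.082ms=3/5b
12) 6786.885ms=69/5b +295.082ms=3/5b
13) 7081.967ms=72/5b +295.082ms=3/5b
14) 7377.049ms=15b +1475.41ms=3b
15) 8852.459ms=18b +1475.41ms=3b
16) 10327.869ms=21b +1475.41ms=3b
Σ=24b of 24 (122bpm 6/8) — PASS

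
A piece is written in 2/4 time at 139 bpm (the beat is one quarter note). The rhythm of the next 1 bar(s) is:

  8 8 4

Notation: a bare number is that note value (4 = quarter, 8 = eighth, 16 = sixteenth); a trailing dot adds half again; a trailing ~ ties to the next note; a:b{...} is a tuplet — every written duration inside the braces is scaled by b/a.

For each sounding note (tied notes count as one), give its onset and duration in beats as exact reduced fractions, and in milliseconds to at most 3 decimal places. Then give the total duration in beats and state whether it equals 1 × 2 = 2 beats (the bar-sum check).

1) 0.0ms=0b +215.827ms=1/2b
2) 215.827ms=1/2b +215.827ms=1/2b
3) 431.655ms=1b +431.655ms=1b
Σ=2b of 2 (139bpm 2/4) — PASS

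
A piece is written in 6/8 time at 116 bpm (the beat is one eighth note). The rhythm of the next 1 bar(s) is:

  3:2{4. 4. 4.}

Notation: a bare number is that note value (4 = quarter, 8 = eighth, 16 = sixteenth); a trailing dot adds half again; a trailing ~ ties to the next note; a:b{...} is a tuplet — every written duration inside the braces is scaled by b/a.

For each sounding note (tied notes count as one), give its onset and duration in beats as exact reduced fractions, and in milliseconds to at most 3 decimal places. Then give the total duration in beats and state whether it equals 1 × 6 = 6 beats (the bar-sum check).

1) 0.0ms=0b +1034.483ms=2b
2) 1034.483ms=2b +1034.483ms=2b
3) 2068.966ms=4b +1034.483ms=2b
Σ=6b of 6 (116bpm 6/8) — PASS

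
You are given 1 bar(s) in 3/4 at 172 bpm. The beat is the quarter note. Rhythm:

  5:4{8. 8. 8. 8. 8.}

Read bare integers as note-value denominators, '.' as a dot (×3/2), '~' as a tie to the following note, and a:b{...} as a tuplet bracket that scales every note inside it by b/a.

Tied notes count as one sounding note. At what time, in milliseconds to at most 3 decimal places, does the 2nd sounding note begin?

note 2 onset = 3/5b = 209.302ms

1. 0.0ms @ 0 + 209.302ms (3/5)
2. 209.302ms @ 3/5 + 209.302ms (3/5)
3. 418.605ms @ 6/5 + 209.302ms (3/5)
4. 627.907ms @ 9/5 + 209.302ms (3/5)
5. 837.209ms @ 12/5 + 209.302ms (3/5)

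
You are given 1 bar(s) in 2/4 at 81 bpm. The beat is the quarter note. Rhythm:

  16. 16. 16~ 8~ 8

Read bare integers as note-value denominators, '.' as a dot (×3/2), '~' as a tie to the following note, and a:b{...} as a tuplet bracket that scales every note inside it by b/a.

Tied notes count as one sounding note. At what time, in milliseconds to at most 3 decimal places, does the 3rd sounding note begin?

note 3 onset = 3/4b = 555.556ms

1. 0.0ms @ 0 + 277.778ms (3/8)
2. 277.778ms @ 3/8 + 277.778ms (3/8)
3. 555.556ms @ 3/4 + 925.926ms (5/4)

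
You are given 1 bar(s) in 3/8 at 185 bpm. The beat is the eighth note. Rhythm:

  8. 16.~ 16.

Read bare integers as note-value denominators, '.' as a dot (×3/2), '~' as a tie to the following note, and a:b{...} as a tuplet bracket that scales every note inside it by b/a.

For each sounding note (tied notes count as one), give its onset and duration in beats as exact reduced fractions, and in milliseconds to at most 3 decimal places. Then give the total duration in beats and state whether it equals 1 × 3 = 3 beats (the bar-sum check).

1) 0.0ms=0b +486.486ms=3/2b
2) 486.486ms=3/2b +486.486ms=3/2b
Σ=3b of 3 (185bpm 3/8) — PASS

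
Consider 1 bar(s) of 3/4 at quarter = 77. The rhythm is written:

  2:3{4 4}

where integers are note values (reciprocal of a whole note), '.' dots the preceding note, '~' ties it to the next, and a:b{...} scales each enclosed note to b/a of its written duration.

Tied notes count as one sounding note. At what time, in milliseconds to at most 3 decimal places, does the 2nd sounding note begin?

1. 0.0ms @ 0 + 1168.831ms (3/2)
2. 1168.831ms @ 3/2 + 1168.831ms (3/2)

note 2 onset = 3/2b = 1168.831ms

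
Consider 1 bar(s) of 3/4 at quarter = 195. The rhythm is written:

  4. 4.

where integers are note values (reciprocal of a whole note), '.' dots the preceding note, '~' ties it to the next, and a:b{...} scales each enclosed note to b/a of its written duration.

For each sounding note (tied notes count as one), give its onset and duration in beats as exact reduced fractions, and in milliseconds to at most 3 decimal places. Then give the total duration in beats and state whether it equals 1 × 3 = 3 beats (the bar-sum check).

1) 0.0ms=0b +461.538ms=3/2b
2) 461.538ms=3/2b +461.538ms=3/2b
Σ=3b of 3 (195bpm 3/4) — PASS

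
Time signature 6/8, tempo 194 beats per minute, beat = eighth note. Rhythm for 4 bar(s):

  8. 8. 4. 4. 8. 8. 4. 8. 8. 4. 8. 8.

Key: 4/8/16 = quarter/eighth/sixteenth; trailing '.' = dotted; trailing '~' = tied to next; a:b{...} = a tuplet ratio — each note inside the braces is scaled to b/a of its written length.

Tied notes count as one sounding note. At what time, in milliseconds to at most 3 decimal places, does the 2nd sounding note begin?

note 2 onset = 3/2b = 463.918ms

1. 0.0ms @ 0 + 463.918ms (3/2)
2. 463.918ms @ 3/2 + 463.918ms (3/2)
3. 927.835ms @ 3 + 927.835ms (3)
4. 1855.67ms @ 6 + 927.835ms (3)
5. 2783.505ms @ 9 + 463.918ms (3/2)
6. 3247.423ms @ 21/2 + 463.918ms (3/2)
7. 3711.34ms @ 12 + 927.835ms (3)
8. 4639.175ms @ 15 + 463.918ms (3/2)
9. 5103.093ms @ 33/2 + 463.918ms (3/2)
10. 5567.01ms @ 18 + 927.835ms (3)
11. 6494.845ms @ 21 + 463.918ms (3/2)
12. 6958.763ms @ 45/2 + 463.918ms (3/2)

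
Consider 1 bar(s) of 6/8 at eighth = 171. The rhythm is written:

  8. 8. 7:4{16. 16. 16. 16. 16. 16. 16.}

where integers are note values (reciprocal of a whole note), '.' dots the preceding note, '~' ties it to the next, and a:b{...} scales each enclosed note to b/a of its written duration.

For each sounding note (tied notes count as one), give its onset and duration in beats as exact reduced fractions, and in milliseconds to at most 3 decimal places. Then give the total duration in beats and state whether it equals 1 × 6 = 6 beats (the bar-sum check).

1) 0.0ms=0b +526.316ms=3/2b
2) 526.316ms=3/2b +526.316ms=3/2b
3) 1052.632ms=3b +150.376ms=3/7b
4) 1203.008ms=24/7b +150.376ms=3/7b
5) 1353.383ms=27/7b +150.376ms=3/7b
6) 1503.759ms=30/7b +150.376ms=3/7b
7) 1654.135ms=33/7b +150.376ms=3/7b
8) 1804.511ms=36/7b +150.376ms=3/7b
9) 1954.887ms=39/7b +150.376ms=3/7b
Σ=6b of 6 (171bpm 6/8) — PASS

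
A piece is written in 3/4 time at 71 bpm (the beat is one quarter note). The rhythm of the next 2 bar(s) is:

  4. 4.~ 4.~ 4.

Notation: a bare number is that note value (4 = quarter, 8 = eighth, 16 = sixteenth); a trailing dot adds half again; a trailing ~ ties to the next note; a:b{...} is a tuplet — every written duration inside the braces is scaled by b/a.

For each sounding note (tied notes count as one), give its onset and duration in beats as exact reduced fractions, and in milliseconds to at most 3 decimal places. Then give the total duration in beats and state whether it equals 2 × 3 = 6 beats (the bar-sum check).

1) 0.0ms=0b +1267.606ms=3/2b
2) 1267.606ms=3/2b +3802.817ms=9/2b
Σ=6b of 6 (71bpm 3/4) — PASS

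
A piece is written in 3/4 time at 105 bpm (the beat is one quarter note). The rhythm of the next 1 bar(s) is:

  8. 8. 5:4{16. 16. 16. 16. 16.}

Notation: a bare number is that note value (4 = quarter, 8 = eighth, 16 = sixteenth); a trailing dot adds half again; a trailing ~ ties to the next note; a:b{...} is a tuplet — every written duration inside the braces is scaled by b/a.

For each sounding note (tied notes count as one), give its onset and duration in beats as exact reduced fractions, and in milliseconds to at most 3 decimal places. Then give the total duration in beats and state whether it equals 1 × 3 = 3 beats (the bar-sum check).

1) 0.0ms=0b +428.571ms=3/4b
2) 428.571ms=3/4b +428.571ms=3/4b
3) 857.143ms=3/2b +171.429ms=3/10b
4) 1028.571ms=9/5b +171.429ms=3/10b
5) 1200.0ms=21/10b +171.429ms=3/10b
6) 1371.429ms=12/5b +171.429ms=3/10b
7) 1542.857ms=27/10b +171.429ms=3/10b
Σ=3b of 3 (105bpm 3/4) — PASS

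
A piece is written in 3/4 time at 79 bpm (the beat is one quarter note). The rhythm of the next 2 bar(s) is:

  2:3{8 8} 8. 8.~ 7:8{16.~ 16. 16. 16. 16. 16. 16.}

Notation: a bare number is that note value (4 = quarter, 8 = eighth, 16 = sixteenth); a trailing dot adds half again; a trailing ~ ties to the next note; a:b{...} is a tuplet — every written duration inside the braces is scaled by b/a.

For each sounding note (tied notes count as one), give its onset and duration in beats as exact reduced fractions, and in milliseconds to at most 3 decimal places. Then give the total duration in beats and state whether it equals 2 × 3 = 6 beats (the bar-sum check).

1) 0.0ms=0b +569.62ms=3/4b
2) 569.62ms=3/4b +569.62ms=3/4b
3) 1139.241ms=3/2b +569.62ms=3/4b
4) 1708.861ms=9/4b +1220.615ms=45/28b
5) 2929.476ms=27/7b +325.497ms=3/7b
6) 3254.973ms=30/7b +325.497ms=3/7b
7) 3580.47ms=33/7b +325.497ms=3/7b
8) 3905.967ms=36/7b +325.497ms=3/7b
9) 4231.465ms=39/7b +325.497ms=3/7b
Σ=6b of 6 (79bpm 3/4) — PASS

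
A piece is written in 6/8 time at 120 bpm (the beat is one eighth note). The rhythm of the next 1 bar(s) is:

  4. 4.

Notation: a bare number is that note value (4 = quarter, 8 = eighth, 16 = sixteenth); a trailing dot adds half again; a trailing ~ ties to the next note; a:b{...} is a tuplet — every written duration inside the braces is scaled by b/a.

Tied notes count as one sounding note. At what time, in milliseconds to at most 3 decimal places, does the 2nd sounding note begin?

1. 0.0ms @ 0 + 1500.0ms (3)
2. 1500.0ms @ 3 + 1500.0ms (3)

note 2 onset = 3b = 1500.0ms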